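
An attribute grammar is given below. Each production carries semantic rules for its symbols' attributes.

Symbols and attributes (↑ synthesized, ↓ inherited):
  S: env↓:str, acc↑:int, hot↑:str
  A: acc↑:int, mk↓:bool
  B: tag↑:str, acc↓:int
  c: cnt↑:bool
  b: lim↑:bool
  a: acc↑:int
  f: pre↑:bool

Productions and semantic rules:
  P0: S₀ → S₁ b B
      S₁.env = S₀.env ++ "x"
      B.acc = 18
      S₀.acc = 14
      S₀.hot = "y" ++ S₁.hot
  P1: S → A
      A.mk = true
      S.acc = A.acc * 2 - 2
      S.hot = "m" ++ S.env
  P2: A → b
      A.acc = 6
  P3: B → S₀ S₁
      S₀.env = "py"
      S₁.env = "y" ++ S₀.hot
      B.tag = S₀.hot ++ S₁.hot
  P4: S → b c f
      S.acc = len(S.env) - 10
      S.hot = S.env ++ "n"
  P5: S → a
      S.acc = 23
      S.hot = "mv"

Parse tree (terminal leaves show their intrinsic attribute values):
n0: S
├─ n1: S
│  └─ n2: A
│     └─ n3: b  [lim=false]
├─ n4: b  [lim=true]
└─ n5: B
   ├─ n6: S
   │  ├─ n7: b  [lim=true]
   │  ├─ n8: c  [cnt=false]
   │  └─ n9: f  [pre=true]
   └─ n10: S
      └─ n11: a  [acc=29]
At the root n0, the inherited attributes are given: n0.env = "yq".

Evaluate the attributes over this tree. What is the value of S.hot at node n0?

"ymyqx"

1. n0.env = "yq"  [given at root]
2. n1.env = "yqx"  [S₀.env ++ "x"]
3. n2.mk = true  [true]
4. n3.lim = false  [terminal]
5. n2.acc = 6  [6]
6. n1.acc = 10  [A.acc * 2 - 2]
7. n1.hot = "myqx"  ["m" ++ S.env]
8. n4.lim = true  [terminal]
9. n5.acc = 18  [18]
10. n6.env = "py"  ["py"]
11. n7.lim = true  [terminal]
12. n8.cnt = false  [terminal]
13. n9.pre = true  [terminal]
14. n6.acc = -8  [len(S.env) - 10]
15. n6.hot = "pyn"  [S.env ++ "n"]
16. n10.env = "ypyn"  ["y" ++ S₀.hot]
17. n11.acc = 29  [terminal]
18. n10.acc = 23  [23]
19. n10.hot = "mv"  ["mv"]
20. n5.tag = "pynmv"  [S₀.hot ++ S₁.hot]
21. n0.acc = 14  [14]
22. n0.hot = "ymyqx"  ["y" ++ S₁.hot]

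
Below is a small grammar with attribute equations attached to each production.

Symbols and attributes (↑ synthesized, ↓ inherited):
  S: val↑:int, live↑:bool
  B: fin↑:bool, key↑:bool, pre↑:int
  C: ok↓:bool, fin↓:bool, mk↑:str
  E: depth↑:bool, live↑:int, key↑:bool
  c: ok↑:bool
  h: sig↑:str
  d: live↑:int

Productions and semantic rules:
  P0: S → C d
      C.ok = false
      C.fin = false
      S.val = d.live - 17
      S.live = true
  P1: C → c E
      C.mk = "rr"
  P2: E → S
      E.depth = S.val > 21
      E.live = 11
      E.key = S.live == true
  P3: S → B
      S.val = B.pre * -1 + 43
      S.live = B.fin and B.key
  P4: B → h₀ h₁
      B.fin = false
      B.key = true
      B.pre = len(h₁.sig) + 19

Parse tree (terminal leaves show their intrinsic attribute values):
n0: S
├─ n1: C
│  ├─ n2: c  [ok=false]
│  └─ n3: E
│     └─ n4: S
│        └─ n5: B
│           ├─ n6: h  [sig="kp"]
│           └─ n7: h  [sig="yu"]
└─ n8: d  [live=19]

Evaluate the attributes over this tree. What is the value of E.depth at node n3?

1. n1.ok = false  [false]
2. n1.fin = false  [false]
3. n2.ok = false  [terminal]
4. n6.sig = "kp"  [terminal]
5. n7.sig = "yu"  [terminal]
6. n5.fin = false  [false]
7. n5.key = true  [true]
8. n5.pre = 21  [len(h₁.sig) + 19]
9. n4.val = 22  [B.pre * -1 + 43]
10. n4.live = false  [B.fin and B.key]
11. n3.depth = true  [S.val > 21]
12. n3.live = 11  [11]
13. n3.key = false  [S.live == true]
14. n1.mk = "rr"  ["rr"]
15. n8.live = 19  [terminal]
16. n0.val = 2  [d.live - 17]
17. n0.live = true  [true]

true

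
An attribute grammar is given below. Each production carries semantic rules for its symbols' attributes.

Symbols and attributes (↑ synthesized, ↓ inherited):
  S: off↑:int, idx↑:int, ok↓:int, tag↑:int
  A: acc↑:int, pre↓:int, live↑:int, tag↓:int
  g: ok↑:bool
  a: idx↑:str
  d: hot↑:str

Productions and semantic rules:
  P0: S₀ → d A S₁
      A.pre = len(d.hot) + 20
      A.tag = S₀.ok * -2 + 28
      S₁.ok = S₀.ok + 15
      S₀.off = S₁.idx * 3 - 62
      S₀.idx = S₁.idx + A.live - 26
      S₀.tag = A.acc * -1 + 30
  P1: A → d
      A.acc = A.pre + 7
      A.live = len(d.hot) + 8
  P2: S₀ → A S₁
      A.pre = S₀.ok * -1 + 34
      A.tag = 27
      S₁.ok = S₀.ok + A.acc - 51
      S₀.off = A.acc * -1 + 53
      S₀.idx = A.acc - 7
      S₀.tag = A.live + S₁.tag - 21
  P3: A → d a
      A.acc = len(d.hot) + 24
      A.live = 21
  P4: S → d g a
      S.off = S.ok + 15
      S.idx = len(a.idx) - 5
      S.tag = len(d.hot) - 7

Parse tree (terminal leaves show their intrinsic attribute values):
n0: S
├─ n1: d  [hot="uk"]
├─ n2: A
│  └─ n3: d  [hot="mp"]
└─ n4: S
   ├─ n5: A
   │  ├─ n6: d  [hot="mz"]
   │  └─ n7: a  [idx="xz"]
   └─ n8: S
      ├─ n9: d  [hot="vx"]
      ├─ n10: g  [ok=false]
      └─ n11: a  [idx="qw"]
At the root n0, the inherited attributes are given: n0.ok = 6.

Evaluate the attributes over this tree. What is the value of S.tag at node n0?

1

1. n0.ok = 6  [given at root]
2. n1.hot = "uk"  [terminal]
3. n2.pre = 22  [len(d.hot) + 20]
4. n2.tag = 16  [S₀.ok * -2 + 28]
5. n3.hot = "mp"  [terminal]
6. n2.acc = 29  [A.pre + 7]
7. n2.live = 10  [len(d.hot) + 8]
8. n4.ok = 21  [S₀.ok + 15]
9. n5.pre = 13  [S₀.ok * -1 + 34]
10. n5.tag = 27  [27]
11. n6.hot = "mz"  [terminal]
12. n7.idx = "xz"  [terminal]
13. n5.acc = 26  [len(d.hot) + 24]
14. n5.live = 21  [21]
15. n8.ok = -4  [S₀.ok + A.acc - 51]
16. n9.hot = "vx"  [terminal]
17. n10.ok = false  [terminal]
18. n11.idx = "qw"  [terminal]
19. n8.off = 11  [S.ok + 15]
20. n8.idx = -3  [len(a.idx) - 5]
21. n8.tag = -5  [len(d.hot) - 7]
22. n4.off = 27  [A.acc * -1 + 53]
23. n4.idx = 19  [A.acc - 7]
24. n4.tag = -5  [A.live + S₁.tag - 21]
25. n0.off = -5  [S₁.idx * 3 - 62]
26. n0.idx = 3  [S₁.idx + A.live - 26]
27. n0.tag = 1  [A.acc * -1 + 30]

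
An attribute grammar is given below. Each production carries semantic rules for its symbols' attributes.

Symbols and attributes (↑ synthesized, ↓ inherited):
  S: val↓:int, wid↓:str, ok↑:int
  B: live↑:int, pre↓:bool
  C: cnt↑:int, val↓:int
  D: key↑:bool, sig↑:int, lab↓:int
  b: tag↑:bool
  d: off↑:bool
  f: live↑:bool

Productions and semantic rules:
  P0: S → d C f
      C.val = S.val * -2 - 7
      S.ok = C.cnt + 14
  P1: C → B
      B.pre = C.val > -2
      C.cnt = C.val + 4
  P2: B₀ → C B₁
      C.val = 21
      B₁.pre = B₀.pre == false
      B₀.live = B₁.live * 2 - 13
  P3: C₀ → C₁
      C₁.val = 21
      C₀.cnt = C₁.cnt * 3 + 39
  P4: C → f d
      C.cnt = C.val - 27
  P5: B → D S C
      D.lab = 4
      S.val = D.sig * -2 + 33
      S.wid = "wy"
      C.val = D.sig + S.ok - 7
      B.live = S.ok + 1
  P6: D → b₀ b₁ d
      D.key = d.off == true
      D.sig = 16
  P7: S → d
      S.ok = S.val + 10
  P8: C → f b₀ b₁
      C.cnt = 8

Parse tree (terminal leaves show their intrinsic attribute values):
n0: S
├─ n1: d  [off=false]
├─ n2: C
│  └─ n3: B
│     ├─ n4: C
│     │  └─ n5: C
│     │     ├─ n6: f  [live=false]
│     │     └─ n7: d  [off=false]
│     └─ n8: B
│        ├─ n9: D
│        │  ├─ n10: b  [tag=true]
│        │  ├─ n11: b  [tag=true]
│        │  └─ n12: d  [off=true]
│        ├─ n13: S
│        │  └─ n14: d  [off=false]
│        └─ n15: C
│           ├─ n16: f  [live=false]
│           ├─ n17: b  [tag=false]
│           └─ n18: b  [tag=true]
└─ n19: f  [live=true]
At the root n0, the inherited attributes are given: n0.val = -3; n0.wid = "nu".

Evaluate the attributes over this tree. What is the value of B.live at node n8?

12

1. n0.val = -3  [given at root]
2. n0.wid = "nu"  [given at root]
3. n1.off = false  [terminal]
4. n2.val = -1  [S.val * -2 - 7]
5. n3.pre = true  [C.val > -2]
6. n4.val = 21  [21]
7. n5.val = 21  [21]
8. n6.live = false  [terminal]
9. n7.off = false  [terminal]
10. n5.cnt = -6  [C.val - 27]
11. n4.cnt = 21  [C₁.cnt * 3 + 39]
12. n8.pre = false  [B₀.pre == false]
13. n9.lab = 4  [4]
14. n10.tag = true  [terminal]
15. n11.tag = true  [terminal]
16. n12.off = true  [terminal]
17. n9.key = true  [d.off == true]
18. n9.sig = 16  [16]
19. n13.val = 1  [D.sig * -2 + 33]
20. n13.wid = "wy"  ["wy"]
21. n14.off = false  [terminal]
22. n13.ok = 11  [S.val + 10]
23. n15.val = 20  [D.sig + S.ok - 7]
24. n16.live = false  [terminal]
25. n17.tag = false  [terminal]
26. n18.tag = true  [terminal]
27. n15.cnt = 8  [8]
28. n8.live = 12  [S.ok + 1]
29. n3.live = 11  [B₁.live * 2 - 13]
30. n2.cnt = 3  [C.val + 4]
31. n19.live = true  [terminal]
32. n0.ok = 17  [C.cnt + 14]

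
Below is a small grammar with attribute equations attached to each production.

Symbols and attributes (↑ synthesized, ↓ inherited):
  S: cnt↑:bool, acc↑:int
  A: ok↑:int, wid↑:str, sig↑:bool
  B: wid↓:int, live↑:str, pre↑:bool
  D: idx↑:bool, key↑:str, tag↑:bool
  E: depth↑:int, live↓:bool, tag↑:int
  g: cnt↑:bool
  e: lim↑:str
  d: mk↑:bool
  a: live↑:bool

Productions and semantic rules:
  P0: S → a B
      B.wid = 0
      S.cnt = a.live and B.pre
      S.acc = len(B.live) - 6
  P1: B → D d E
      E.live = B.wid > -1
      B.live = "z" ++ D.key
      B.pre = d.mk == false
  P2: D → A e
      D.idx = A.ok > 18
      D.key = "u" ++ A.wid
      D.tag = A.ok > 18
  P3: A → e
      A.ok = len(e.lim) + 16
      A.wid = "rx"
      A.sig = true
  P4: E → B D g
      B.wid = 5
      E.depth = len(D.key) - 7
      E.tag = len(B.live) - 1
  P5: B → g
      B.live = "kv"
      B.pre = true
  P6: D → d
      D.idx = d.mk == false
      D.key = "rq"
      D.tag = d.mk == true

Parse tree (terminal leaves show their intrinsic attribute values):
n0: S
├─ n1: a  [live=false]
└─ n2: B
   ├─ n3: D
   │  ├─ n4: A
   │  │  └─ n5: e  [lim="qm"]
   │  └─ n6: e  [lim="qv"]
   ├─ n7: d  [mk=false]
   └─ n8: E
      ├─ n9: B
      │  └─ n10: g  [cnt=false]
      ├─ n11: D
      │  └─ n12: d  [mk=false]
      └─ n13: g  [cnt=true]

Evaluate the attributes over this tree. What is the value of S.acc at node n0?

1. n1.live = false  [terminal]
2. n2.wid = 0  [0]
3. n5.lim = "qm"  [terminal]
4. n4.ok = 18  [len(e.lim) + 16]
5. n4.wid = "rx"  ["rx"]
6. n4.sig = true  [true]
7. n6.lim = "qv"  [terminal]
8. n3.idx = false  [A.ok > 18]
9. n3.key = "urx"  ["u" ++ A.wid]
10. n3.tag = false  [A.ok > 18]
11. n7.mk = false  [terminal]
12. n8.live = true  [B.wid > -1]
13. n9.wid = 5  [5]
14. n10.cnt = false  [terminal]
15. n9.live = "kv"  ["kv"]
16. n9.pre = true  [true]
17. n12.mk = false  [terminal]
18. n11.idx = true  [d.mk == false]
19. n11.key = "rq"  ["rq"]
20. n11.tag = false  [d.mk == true]
21. n13.cnt = true  [terminal]
22. n8.depth = -5  [len(D.key) - 7]
23. n8.tag = 1  [len(B.live) - 1]
24. n2.live = "zurx"  ["z" ++ D.key]
25. n2.pre = true  [d.mk == false]
26. n0.cnt = false  [a.live and B.pre]
27. n0.acc = -2  [len(B.live) - 6]

-2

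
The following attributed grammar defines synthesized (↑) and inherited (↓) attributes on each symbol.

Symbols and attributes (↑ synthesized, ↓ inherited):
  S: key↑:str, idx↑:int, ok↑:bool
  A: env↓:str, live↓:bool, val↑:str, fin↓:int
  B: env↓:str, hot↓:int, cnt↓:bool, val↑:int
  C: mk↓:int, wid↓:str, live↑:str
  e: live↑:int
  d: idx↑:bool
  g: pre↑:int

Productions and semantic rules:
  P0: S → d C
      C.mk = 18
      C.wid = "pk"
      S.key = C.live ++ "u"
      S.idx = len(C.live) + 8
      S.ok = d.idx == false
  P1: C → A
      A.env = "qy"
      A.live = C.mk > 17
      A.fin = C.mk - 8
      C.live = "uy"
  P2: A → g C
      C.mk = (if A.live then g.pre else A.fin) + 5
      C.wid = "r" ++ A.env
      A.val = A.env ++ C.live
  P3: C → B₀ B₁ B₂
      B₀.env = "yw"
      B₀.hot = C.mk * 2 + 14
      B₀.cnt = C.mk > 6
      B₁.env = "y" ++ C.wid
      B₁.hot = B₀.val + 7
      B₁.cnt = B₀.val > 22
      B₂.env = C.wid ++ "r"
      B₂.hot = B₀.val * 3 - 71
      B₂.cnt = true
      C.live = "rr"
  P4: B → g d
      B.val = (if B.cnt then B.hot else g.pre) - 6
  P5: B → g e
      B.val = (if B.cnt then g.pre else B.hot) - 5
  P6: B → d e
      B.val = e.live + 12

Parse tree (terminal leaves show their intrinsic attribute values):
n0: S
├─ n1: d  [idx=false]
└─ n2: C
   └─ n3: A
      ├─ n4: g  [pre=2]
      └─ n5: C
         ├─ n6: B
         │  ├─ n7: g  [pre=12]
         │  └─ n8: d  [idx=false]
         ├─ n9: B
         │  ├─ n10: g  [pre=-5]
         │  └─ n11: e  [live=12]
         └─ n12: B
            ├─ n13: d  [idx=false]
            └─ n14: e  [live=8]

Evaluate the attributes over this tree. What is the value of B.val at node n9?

24

1. n1.idx = false  [terminal]
2. n2.mk = 18  [18]
3. n2.wid = "pk"  ["pk"]
4. n3.env = "qy"  ["qy"]
5. n3.live = true  [C.mk > 17]
6. n3.fin = 10  [C.mk - 8]
7. n4.pre = 2  [terminal]
8. n5.mk = 7  [(if A.live then g.pre else A.fin) + 5]
9. n5.wid = "rqy"  ["r" ++ A.env]
10. n6.env = "yw"  ["yw"]
11. n6.hot = 28  [C.mk * 2 + 14]
12. n6.cnt = true  [C.mk > 6]
13. n7.pre = 12  [terminal]
14. n8.idx = false  [terminal]
15. n6.val = 22  [(if B.cnt then B.hot else g.pre) - 6]
16. n9.env = "yrqy"  ["y" ++ C.wid]
17. n9.hot = 29  [B₀.val + 7]
18. n9.cnt = false  [B₀.val > 22]
19. n10.pre = -5  [terminal]
20. n11.live = 12  [terminal]
21. n9.val = 24  [(if B.cnt then g.pre else B.hot) - 5]
22. n12.env = "rqyr"  [C.wid ++ "r"]
23. n12.hot = -5  [B₀.val * 3 - 71]
24. n12.cnt = true  [true]
25. n13.idx = false  [terminal]
26. n14.live = 8  [terminal]
27. n12.val = 20  [e.live + 12]
28. n5.live = "rr"  ["rr"]
29. n3.val = "qyrr"  [A.env ++ C.live]
30. n2.live = "uy"  ["uy"]
31. n0.key = "uyu"  [C.live ++ "u"]
32. n0.idx = 10  [len(C.live) + 8]
33. n0.ok = true  [d.idx == false]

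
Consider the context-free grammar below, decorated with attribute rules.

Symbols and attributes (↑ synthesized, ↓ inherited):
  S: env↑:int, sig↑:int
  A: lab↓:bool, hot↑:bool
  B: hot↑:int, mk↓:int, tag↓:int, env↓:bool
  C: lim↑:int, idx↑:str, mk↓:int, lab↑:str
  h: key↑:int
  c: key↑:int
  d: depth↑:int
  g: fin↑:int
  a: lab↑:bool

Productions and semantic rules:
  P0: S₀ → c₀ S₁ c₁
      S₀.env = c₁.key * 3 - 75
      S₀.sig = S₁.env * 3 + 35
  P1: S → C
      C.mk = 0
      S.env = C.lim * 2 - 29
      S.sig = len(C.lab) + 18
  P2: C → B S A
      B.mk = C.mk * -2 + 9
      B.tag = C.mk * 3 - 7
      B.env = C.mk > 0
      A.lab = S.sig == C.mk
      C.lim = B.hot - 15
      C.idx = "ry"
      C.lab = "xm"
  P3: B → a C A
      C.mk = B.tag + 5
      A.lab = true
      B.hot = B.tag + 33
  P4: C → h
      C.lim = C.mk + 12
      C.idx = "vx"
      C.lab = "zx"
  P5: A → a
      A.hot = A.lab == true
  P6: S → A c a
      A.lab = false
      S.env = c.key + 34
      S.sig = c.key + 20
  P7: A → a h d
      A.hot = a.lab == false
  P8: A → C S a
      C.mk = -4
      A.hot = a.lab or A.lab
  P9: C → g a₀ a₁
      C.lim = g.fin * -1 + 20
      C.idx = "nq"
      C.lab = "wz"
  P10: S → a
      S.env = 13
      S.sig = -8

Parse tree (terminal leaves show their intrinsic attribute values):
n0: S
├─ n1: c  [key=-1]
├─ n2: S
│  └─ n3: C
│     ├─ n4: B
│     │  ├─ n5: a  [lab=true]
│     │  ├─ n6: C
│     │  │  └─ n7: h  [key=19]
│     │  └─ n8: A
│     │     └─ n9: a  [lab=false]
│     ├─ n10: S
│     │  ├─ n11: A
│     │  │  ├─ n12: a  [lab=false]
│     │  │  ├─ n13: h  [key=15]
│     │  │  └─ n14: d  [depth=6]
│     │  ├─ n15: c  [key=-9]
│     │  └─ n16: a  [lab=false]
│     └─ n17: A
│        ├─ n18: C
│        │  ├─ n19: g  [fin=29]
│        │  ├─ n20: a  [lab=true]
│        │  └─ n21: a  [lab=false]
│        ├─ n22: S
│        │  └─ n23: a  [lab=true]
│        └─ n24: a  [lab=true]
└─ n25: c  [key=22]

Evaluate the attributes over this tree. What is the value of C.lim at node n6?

1. n1.key = -1  [terminal]
2. n3.mk = 0  [0]
3. n4.mk = 9  [C.mk * -2 + 9]
4. n4.tag = -7  [C.mk * 3 - 7]
5. n4.env = false  [C.mk > 0]
6. n5.lab = true  [terminal]
7. n6.mk = -2  [B.tag + 5]
8. n7.key = 19  [terminal]
9. n6.lim = 10  [C.mk + 12]
10. n6.idx = "vx"  ["vx"]
11. n6.lab = "zx"  ["zx"]
12. n8.lab = true  [true]
13. n9.lab = false  [terminal]
14. n8.hot = true  [A.lab == true]
15. n4.hot = 26  [B.tag + 33]
16. n11.lab = false  [false]
17. n12.lab = false  [terminal]
18. n13.key = 15  [terminal]
19. n14.depth = 6  [terminal]
20. n11.hot = true  [a.lab == false]
21. n15.key = -9  [terminal]
22. n16.lab = false  [terminal]
23. n10.env = 25  [c.key + 34]
24. n10.sig = 11  [c.key + 20]
25. n17.lab = false  [S.sig == C.mk]
26. n18.mk = -4  [-4]
27. n19.fin = 29  [terminal]
28. n20.lab = true  [terminal]
29. n21.lab = false  [terminal]
30. n18.lim = -9  [g.fin * -1 + 20]
31. n18.idx = "nq"  ["nq"]
32. n18.lab = "wz"  ["wz"]
33. n23.lab = true  [terminal]
34. n22.env = 13  [13]
35. n22.sig = -8  [-8]
36. n24.lab = true  [terminal]
37. n17.hot = true  [a.lab or A.lab]
38. n3.lim = 11  [B.hot - 15]
39. n3.idx = "ry"  ["ry"]
40. n3.lab = "xm"  ["xm"]
41. n2.env = -7  [C.lim * 2 - 29]
42. n2.sig = 20  [len(C.lab) + 18]
43. n25.key = 22  [terminal]
44. n0.env = -9  [c₁.key * 3 - 75]
45. n0.sig = 14  [S₁.env * 3 + 35]

10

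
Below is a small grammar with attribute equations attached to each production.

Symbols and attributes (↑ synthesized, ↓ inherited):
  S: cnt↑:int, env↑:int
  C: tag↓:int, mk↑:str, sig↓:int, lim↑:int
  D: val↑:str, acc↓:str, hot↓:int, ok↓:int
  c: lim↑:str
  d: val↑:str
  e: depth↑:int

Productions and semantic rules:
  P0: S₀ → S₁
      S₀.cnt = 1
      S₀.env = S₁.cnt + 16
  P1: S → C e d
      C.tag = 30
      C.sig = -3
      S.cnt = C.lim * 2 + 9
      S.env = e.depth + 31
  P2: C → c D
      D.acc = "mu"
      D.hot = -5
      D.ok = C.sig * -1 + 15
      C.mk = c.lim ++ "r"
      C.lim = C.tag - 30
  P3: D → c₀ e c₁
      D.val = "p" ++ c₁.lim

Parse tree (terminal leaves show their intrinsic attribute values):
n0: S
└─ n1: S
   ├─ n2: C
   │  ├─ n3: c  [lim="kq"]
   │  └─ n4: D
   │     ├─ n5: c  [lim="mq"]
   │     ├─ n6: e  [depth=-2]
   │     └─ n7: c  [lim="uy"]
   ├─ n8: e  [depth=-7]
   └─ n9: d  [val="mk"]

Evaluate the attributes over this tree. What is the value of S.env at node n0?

1. n2.tag = 30  [30]
2. n2.sig = -3  [-3]
3. n3.lim = "kq"  [terminal]
4. n4.acc = "mu"  ["mu"]
5. n4.hot = -5  [-5]
6. n4.ok = 18  [C.sig * -1 + 15]
7. n5.lim = "mq"  [terminal]
8. n6.depth = -2  [terminal]
9. n7.lim = "uy"  [terminal]
10. n4.val = "puy"  ["p" ++ c₁.lim]
11. n2.mk = "kqr"  [c.lim ++ "r"]
12. n2.lim = 0  [C.tag - 30]
13. n8.depth = -7  [terminal]
14. n9.val = "mk"  [terminal]
15. n1.cnt = 9  [C.lim * 2 + 9]
16. n1.env = 24  [e.depth + 31]
17. n0.cnt = 1  [1]
18. n0.env = 25  [S₁.cnt + 16]

25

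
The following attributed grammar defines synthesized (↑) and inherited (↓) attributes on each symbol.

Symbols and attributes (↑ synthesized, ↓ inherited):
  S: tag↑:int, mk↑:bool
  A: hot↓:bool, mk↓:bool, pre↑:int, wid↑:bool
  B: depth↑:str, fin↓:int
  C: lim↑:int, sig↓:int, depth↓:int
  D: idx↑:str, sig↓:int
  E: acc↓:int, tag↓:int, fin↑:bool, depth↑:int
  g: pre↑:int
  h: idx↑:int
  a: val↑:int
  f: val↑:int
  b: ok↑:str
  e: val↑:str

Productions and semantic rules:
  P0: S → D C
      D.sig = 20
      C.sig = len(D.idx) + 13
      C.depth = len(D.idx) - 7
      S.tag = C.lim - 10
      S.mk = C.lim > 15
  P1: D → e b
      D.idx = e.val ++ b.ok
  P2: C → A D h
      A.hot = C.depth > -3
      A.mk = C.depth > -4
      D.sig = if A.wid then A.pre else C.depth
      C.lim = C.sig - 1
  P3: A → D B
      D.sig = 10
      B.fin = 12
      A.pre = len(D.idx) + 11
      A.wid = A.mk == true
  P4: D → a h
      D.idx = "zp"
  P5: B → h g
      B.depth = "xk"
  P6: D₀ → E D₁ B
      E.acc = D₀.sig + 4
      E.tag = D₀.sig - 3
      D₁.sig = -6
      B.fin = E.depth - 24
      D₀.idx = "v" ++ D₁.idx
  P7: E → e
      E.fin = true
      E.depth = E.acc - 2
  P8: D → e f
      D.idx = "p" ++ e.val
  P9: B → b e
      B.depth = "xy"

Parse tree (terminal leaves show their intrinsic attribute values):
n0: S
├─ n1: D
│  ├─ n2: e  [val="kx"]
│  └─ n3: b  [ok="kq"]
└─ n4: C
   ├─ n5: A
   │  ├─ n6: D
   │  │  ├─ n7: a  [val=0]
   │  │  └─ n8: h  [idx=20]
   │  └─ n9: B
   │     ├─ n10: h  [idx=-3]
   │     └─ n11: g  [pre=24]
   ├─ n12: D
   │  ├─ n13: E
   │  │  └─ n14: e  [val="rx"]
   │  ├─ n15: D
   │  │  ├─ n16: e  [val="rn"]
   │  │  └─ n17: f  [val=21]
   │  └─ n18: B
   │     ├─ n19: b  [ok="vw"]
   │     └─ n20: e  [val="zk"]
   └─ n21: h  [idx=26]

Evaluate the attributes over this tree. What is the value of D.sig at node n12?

1. n1.sig = 20  [20]
2. n2.val = "kx"  [terminal]
3. n3.ok = "kq"  [terminal]
4. n1.idx = "kxkq"  [e.val ++ b.ok]
5. n4.sig = 17  [len(D.idx) + 13]
6. n4.depth = -3  [len(D.idx) - 7]
7. n5.hot = false  [C.depth > -3]
8. n5.mk = true  [C.depth > -4]
9. n6.sig = 10  [10]
10. n7.val = 0  [terminal]
11. n8.idx = 20  [terminal]
12. n6.idx = "zp"  ["zp"]
13. n9.fin = 12  [12]
14. n10.idx = -3  [terminal]
15. n11.pre = 24  [terminal]
16. n9.depth = "xk"  ["xk"]
17. n5.pre = 13  [len(D.idx) + 11]
18. n5.wid = true  [A.mk == true]
19. n12.sig = 13  [if A.wid then A.pre else C.depth]
20. n13.acc = 17  [D₀.sig + 4]
21. n13.tag = 10  [D₀.sig - 3]
22. n14.val = "rx"  [terminal]
23. n13.fin = true  [true]
24. n13.depth = 15  [E.acc - 2]
25. n15.sig = -6  [-6]
26. n16.val = "rn"  [terminal]
27. n17.val = 21  [terminal]
28. n15.idx = "prn"  ["p" ++ e.val]
29. n18.fin = -9  [E.depth - 24]
30. n19.ok = "vw"  [terminal]
31. n20.val = "zk"  [terminal]
32. n18.depth = "xy"  ["xy"]
33. n12.idx = "vprn"  ["v" ++ D₁.idx]
34. n21.idx = 26  [terminal]
35. n4.lim = 16  [C.sig - 1]
36. n0.tag = 6  [C.lim - 10]
37. n0.mk = true  [C.lim > 15]

13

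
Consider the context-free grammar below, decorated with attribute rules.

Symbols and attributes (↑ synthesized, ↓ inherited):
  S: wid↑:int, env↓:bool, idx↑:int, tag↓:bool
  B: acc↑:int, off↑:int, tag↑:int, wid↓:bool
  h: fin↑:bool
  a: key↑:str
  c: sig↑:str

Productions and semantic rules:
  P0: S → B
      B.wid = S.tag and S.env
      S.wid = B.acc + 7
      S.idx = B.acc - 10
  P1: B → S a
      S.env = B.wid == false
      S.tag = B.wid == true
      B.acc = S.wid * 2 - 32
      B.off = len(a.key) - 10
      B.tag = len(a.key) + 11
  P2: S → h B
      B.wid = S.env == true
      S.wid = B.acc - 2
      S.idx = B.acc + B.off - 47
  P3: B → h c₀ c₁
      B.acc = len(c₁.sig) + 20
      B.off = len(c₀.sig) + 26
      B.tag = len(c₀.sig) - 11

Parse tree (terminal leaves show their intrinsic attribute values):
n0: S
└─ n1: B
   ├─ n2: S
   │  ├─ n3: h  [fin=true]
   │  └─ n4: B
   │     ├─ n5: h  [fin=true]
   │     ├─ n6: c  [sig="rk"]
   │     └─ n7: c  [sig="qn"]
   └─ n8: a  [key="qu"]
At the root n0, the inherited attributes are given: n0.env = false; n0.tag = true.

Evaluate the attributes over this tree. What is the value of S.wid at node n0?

1. n0.env = false  [given at root]
2. n0.tag = true  [given at root]
3. n1.wid = false  [S.tag and S.env]
4. n2.env = true  [B.wid == false]
5. n2.tag = false  [B.wid == true]
6. n3.fin = true  [terminal]
7. n4.wid = true  [S.env == true]
8. n5.fin = true  [terminal]
9. n6.sig = "rk"  [terminal]
10. n7.sig = "qn"  [terminal]
11. n4.acc = 22  [len(c₁.sig) + 20]
12. n4.off = 28  [len(c₀.sig) + 26]
13. n4.tag = -9  [len(c₀.sig) - 11]
14. n2.wid = 20  [B.acc - 2]
15. n2.idx = 3  [B.acc + B.off - 47]
16. n8.key = "qu"  [terminal]
17. n1.acc = 8  [S.wid * 2 - 32]
18. n1.off = -8  [len(a.key) - 10]
19. n1.tag = 13  [len(a.key) + 11]
20. n0.wid = 15  [B.acc + 7]
21. n0.idx = -2  [B.acc - 10]

15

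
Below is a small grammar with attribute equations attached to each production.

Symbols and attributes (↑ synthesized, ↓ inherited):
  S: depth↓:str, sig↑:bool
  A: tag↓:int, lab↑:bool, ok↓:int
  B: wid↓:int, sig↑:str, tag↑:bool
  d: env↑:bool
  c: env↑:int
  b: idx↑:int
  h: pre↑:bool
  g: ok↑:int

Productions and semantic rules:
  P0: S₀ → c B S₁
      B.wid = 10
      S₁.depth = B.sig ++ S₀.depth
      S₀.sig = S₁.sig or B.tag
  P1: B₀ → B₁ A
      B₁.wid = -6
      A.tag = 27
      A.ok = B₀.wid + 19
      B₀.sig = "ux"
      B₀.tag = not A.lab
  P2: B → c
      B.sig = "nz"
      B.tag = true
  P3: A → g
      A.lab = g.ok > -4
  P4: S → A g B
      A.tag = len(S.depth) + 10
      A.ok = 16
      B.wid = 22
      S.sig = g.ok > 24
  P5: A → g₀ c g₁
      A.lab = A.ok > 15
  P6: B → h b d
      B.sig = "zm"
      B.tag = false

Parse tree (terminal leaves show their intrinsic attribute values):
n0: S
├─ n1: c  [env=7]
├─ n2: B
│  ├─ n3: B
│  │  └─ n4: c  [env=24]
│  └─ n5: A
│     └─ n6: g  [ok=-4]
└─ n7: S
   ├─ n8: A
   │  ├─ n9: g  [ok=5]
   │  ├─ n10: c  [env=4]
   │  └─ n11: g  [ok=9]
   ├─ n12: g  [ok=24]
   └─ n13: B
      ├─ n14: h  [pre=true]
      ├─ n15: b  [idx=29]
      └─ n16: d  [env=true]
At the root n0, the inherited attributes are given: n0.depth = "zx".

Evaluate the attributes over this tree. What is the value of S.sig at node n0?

true

1. n0.depth = "zx"  [given at root]
2. n1.env = 7  [terminal]
3. n2.wid = 10  [10]
4. n3.wid = -6  [-6]
5. n4.env = 24  [terminal]
6. n3.sig = "nz"  ["nz"]
7. n3.tag = true  [true]
8. n5.tag = 27  [27]
9. n5.ok = 29  [B₀.wid + 19]
10. n6.ok = -4  [terminal]
11. n5.lab = false  [g.ok > -4]
12. n2.sig = "ux"  ["ux"]
13. n2.tag = true  [not A.lab]
14. n7.depth = "uxzx"  [B.sig ++ S₀.depth]
15. n8.tag = 14  [len(S.depth) + 10]
16. n8.ok = 16  [16]
17. n9.ok = 5  [terminal]
18. n10.env = 4  [terminal]
19. n11.ok = 9  [terminal]
20. n8.lab = true  [A.ok > 15]
21. n12.ok = 24  [terminal]
22. n13.wid = 22  [22]
23. n14.pre = true  [terminal]
24. n15.idx = 29  [terminal]
25. n16.env = true  [terminal]
26. n13.sig = "zm"  ["zm"]
27. n13.tag = false  [false]
28. n7.sig = false  [g.ok > 24]
29. n0.sig = true  [S₁.sig or B.tag]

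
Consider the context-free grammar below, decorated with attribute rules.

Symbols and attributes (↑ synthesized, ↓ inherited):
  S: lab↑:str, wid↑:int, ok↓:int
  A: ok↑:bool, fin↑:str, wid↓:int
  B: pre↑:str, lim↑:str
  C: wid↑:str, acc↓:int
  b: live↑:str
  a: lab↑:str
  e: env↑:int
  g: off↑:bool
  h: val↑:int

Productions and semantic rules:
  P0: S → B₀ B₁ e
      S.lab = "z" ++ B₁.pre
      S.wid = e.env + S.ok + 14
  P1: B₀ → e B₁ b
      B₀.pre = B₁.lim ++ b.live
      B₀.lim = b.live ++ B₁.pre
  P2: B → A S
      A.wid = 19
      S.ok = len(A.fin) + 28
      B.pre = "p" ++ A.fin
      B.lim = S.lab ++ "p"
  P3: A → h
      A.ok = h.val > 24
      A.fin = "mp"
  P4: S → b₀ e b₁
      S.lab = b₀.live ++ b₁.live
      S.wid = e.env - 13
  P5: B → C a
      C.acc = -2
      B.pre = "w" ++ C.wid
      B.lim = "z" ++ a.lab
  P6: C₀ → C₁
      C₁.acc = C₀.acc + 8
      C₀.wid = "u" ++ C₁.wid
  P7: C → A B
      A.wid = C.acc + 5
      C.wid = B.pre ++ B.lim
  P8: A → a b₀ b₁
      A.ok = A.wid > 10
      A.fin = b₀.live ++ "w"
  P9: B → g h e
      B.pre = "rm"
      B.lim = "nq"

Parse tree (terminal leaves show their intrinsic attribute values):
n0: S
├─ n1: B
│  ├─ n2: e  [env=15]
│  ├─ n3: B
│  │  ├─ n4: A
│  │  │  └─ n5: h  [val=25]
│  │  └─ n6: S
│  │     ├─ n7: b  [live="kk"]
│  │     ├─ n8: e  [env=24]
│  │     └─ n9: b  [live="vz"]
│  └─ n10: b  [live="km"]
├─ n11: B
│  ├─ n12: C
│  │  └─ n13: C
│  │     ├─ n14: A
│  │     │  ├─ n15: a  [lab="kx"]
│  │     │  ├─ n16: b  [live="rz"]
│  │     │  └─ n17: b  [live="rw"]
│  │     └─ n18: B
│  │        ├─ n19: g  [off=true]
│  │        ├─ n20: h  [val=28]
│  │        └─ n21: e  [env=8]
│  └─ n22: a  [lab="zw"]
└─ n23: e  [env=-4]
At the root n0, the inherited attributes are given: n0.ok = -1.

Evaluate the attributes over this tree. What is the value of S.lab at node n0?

1. n0.ok = -1  [given at root]
2. n2.env = 15  [terminal]
3. n4.wid = 19  [19]
4. n5.val = 25  [terminal]
5. n4.ok = true  [h.val > 24]
6. n4.fin = "mp"  ["mp"]
7. n6.ok = 30  [len(A.fin) + 28]
8. n7.live = "kk"  [terminal]
9. n8.env = 24  [terminal]
10. n9.live = "vz"  [terminal]
11. n6.lab = "kkvz"  [b₀.live ++ b₁.live]
12. n6.wid = 11  [e.env - 13]
13. n3.pre = "pmp"  ["p" ++ A.fin]
14. n3.lim = "kkvzp"  [S.lab ++ "p"]
15. n10.live = "km"  [terminal]
16. n1.pre = "kkvzpkm"  [B₁.lim ++ b.live]
17. n1.lim = "kmpmp"  [b.live ++ B₁.pre]
18. n12.acc = -2  [-2]
19. n13.acc = 6  [C₀.acc + 8]
20. n14.wid = 11  [C.acc + 5]
21. n15.lab = "kx"  [terminal]
22. n16.live = "rz"  [terminal]
23. n17.live = "rw"  [terminal]
24. n14.ok = true  [A.wid > 10]
25. n14.fin = "rzw"  [b₀.live ++ "w"]
26. n19.off = true  [terminal]
27. n20.val = 28  [terminal]
28. n21.env = 8  [terminal]
29. n18.pre = "rm"  ["rm"]
30. n18.lim = "nq"  ["nq"]
31. n13.wid = "rmnq"  [B.pre ++ B.lim]
32. n12.wid = "urmnq"  ["u" ++ C₁.wid]
33. n22.lab = "zw"  [terminal]
34. n11.pre = "wurmnq"  ["w" ++ C.wid]
35. n11.lim = "zzw"  ["z" ++ a.lab]
36. n23.env = -4  [terminal]
37. n0.lab = "zwurmnq"  ["z" ++ B₁.pre]
38. n0.wid = 9  [e.env + S.ok + 14]

"zwurmnq"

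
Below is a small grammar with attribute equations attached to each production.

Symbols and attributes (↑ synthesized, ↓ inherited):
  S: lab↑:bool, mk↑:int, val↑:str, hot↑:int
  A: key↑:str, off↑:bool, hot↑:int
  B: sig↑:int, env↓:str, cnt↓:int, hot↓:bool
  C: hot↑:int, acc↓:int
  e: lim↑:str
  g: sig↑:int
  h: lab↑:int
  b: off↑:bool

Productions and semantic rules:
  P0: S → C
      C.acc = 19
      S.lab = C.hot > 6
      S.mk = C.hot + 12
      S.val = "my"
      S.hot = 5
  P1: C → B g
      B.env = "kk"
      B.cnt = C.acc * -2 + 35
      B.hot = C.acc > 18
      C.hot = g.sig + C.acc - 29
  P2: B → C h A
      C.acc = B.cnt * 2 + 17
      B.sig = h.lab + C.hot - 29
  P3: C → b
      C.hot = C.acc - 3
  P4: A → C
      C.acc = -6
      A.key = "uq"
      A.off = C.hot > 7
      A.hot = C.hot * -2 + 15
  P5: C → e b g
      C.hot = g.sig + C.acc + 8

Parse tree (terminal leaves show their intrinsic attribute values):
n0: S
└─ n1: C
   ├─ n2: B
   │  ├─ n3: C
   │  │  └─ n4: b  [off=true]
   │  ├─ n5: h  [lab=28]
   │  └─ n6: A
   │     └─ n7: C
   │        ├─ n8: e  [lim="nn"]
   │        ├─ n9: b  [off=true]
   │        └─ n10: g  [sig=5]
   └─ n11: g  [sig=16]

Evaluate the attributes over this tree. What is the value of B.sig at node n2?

7

1. n1.acc = 19  [19]
2. n2.env = "kk"  ["kk"]
3. n2.cnt = -3  [C.acc * -2 + 35]
4. n2.hot = true  [C.acc > 18]
5. n3.acc = 11  [B.cnt * 2 + 17]
6. n4.off = true  [terminal]
7. n3.hot = 8  [C.acc - 3]
8. n5.lab = 28  [terminal]
9. n7.acc = -6  [-6]
10. n8.lim = "nn"  [terminal]
11. n9.off = true  [terminal]
12. n10.sig = 5  [terminal]
13. n7.hot = 7  [g.sig + C.acc + 8]
14. n6.key = "uq"  ["uq"]
15. n6.off = false  [C.hot > 7]
16. n6.hot = 1  [C.hot * -2 + 15]
17. n2.sig = 7  [h.lab + C.hot - 29]
18. n11.sig = 16  [terminal]
19. n1.hot = 6  [g.sig + C.acc - 29]
20. n0.lab = false  [C.hot > 6]
21. n0.mk = 18  [C.hot + 12]
22. n0.val = "my"  ["my"]
23. n0.hot = 5  [5]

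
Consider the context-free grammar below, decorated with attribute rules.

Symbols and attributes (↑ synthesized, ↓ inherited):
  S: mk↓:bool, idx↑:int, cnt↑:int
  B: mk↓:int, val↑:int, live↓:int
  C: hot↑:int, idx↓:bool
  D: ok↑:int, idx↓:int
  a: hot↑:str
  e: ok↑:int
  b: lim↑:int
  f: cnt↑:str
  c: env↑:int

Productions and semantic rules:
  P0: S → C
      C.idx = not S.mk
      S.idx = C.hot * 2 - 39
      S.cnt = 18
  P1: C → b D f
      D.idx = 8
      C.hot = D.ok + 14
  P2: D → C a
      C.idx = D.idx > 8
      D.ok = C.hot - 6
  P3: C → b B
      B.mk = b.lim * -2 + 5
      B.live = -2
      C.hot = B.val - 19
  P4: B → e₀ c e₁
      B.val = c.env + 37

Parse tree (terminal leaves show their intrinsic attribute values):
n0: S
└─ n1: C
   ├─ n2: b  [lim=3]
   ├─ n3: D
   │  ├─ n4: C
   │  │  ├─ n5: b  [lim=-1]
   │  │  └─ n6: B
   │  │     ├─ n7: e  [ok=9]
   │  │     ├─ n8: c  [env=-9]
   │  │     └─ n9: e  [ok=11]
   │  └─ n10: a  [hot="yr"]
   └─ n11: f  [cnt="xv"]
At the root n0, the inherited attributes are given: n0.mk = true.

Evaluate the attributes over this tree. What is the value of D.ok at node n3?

1. n0.mk = true  [given at root]
2. n1.idx = false  [not S.mk]
3. n2.lim = 3  [terminal]
4. n3.idx = 8  [8]
5. n4.idx = false  [D.idx > 8]
6. n5.lim = -1  [terminal]
7. n6.mk = 7  [b.lim * -2 + 5]
8. n6.live = -2  [-2]
9. n7.ok = 9  [terminal]
10. n8.env = -9  [terminal]
11. n9.ok = 11  [terminal]
12. n6.val = 28  [c.env + 37]
13. n4.hot = 9  [B.val - 19]
14. n10.hot = "yr"  [terminal]
15. n3.ok = 3  [C.hot - 6]
16. n11.cnt = "xv"  [terminal]
17. n1.hot = 17  [D.ok + 14]
18. n0.idx = -5  [C.hot * 2 - 39]
19. n0.cnt = 18  [18]

3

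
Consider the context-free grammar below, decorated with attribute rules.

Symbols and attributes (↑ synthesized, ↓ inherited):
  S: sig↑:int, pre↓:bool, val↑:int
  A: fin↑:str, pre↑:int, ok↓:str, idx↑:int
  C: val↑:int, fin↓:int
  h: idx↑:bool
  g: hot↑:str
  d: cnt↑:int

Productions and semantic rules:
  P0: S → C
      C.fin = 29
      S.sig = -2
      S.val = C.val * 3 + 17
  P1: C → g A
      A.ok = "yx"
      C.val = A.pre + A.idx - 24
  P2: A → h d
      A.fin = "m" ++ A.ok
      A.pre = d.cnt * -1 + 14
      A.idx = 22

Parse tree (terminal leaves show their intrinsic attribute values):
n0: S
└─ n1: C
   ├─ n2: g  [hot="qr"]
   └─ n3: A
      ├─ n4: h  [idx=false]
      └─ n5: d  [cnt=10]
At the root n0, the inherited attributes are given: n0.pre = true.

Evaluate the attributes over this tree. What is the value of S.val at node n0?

23

1. n0.pre = true  [given at root]
2. n1.fin = 29  [29]
3. n2.hot = "qr"  [terminal]
4. n3.ok = "yx"  ["yx"]
5. n4.idx = false  [terminal]
6. n5.cnt = 10  [terminal]
7. n3.fin = "myx"  ["m" ++ A.ok]
8. n3.pre = 4  [d.cnt * -1 + 14]
9. n3.idx = 22  [22]
10. n1.val = 2  [A.pre + A.idx - 24]
11. n0.sig = -2  [-2]
12. n0.val = 23  [C.val * 3 + 17]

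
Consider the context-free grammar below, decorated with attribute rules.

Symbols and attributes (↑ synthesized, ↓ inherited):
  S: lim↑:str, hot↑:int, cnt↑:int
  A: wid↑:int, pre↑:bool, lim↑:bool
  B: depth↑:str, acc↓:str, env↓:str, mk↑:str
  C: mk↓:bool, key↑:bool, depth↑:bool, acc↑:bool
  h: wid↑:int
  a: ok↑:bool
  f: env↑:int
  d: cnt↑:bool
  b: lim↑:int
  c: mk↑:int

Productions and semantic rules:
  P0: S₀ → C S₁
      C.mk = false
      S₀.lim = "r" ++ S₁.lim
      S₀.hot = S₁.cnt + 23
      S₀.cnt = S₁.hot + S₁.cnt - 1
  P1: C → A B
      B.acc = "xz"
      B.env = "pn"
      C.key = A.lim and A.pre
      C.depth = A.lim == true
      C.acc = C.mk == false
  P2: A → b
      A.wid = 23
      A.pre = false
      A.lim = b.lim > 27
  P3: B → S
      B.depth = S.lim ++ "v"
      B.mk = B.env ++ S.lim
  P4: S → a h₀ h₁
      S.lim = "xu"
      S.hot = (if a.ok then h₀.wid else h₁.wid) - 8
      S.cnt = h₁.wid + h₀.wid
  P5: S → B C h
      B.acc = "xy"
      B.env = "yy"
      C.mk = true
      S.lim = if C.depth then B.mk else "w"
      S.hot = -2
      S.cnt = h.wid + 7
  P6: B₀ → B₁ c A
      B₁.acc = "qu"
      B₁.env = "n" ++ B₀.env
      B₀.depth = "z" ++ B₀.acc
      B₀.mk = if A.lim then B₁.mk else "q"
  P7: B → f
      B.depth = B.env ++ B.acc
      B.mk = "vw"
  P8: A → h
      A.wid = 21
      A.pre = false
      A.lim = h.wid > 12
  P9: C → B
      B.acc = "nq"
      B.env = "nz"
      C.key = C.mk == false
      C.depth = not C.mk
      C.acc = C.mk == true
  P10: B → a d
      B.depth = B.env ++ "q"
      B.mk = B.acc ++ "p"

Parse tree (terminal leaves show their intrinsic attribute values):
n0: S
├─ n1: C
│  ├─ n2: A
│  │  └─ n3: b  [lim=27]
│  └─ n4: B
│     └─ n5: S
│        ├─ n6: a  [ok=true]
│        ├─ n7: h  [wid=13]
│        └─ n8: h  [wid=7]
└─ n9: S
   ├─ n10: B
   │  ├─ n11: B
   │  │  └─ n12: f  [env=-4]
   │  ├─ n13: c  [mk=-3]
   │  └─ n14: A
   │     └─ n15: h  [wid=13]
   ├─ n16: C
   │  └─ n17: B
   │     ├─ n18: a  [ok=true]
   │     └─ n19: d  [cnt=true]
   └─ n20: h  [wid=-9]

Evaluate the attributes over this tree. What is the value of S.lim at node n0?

"rw"

1. n1.mk = false  [false]
2. n3.lim = 27  [terminal]
3. n2.wid = 23  [23]
4. n2.pre = false  [false]
5. n2.lim = false  [b.lim > 27]
6. n4.acc = "xz"  ["xz"]
7. n4.env = "pn"  ["pn"]
8. n6.ok = true  [terminal]
9. n7.wid = 13  [terminal]
10. n8.wid = 7  [terminal]
11. n5.lim = "xu"  ["xu"]
12. n5.hot = 5  [(if a.ok then h₀.wid else h₁.wid) - 8]
13. n5.cnt = 20  [h₁.wid + h₀.wid]
14. n4.depth = "xuv"  [S.lim ++ "v"]
15. n4.mk = "pnxu"  [B.env ++ S.lim]
16. n1.key = false  [A.lim and A.pre]
17. n1.depth = false  [A.lim == true]
18. n1.acc = true  [C.mk == false]
19. n10.acc = "xy"  ["xy"]
20. n10.env = "yy"  ["yy"]
21. n11.acc = "qu"  ["qu"]
22. n11.env = "nyy"  ["n" ++ B₀.env]
23. n12.env = -4  [terminal]
24. n11.depth = "nyyqu"  [B.env ++ B.acc]
25. n11.mk = "vw"  ["vw"]
26. n13.mk = -3  [terminal]
27. n15.wid = 13  [terminal]
28. n14.wid = 21  [21]
29. n14.pre = false  [false]
30. n14.lim = true  [h.wid > 12]
31. n10.depth = "zxy"  ["z" ++ B₀.acc]
32. n10.mk = "vw"  [if A.lim then B₁.mk else "q"]
33. n16.mk = true  [true]
34. n17.acc = "nq"  ["nq"]
35. n17.env = "nz"  ["nz"]
36. n18.ok = true  [terminal]
37. n19.cnt = true  [terminal]
38. n17.depth = "nzq"  [B.env ++ "q"]
39. n17.mk = "nqp"  [B.acc ++ "p"]
40. n16.key = false  [C.mk == false]
41. n16.depth = false  [not C.mk]
42. n16.acc = true  [C.mk == true]
43. n20.wid = -9  [terminal]
44. n9.lim = "w"  [if C.depth then B.mk else "w"]
45. n9.hot = -2  [-2]
46. n9.cnt = -2  [h.wid + 7]
47. n0.lim = "rw"  ["r" ++ S₁.lim]
48. n0.hot = 21  [S₁.cnt + 23]
49. n0.cnt = -5  [S₁.hot + S₁.cnt - 1]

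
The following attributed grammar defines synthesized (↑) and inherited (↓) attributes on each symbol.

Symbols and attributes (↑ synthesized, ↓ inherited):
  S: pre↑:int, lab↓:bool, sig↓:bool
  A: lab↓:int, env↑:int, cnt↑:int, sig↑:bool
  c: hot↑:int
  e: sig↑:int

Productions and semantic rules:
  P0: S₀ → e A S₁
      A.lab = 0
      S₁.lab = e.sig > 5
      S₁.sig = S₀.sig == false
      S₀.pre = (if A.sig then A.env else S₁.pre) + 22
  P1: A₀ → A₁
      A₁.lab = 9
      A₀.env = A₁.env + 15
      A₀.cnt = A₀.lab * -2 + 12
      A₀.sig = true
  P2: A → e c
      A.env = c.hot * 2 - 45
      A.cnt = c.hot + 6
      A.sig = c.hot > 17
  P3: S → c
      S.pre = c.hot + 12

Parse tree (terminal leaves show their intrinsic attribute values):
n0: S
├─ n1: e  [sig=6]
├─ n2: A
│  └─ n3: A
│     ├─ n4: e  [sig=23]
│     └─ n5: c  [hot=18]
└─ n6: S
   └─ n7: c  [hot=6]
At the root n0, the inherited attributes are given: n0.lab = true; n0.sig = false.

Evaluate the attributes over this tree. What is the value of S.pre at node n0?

28

1. n0.lab = true  [given at root]
2. n0.sig = false  [given at root]
3. n1.sig = 6  [terminal]
4. n2.lab = 0  [0]
5. n3.lab = 9  [9]
6. n4.sig = 23  [terminal]
7. n5.hot = 18  [terminal]
8. n3.env = -9  [c.hot * 2 - 45]
9. n3.cnt = 24  [c.hot + 6]
10. n3.sig = true  [c.hot > 17]
11. n2.env = 6  [A₁.env + 15]
12. n2.cnt = 12  [A₀.lab * -2 + 12]
13. n2.sig = true  [true]
14. n6.lab = true  [e.sig > 5]
15. n6.sig = true  [S₀.sig == false]
16. n7.hot = 6  [terminal]
17. n6.pre = 18  [c.hot + 12]
18. n0.pre = 28  [(if A.sig then A.env else S₁.pre) + 22]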